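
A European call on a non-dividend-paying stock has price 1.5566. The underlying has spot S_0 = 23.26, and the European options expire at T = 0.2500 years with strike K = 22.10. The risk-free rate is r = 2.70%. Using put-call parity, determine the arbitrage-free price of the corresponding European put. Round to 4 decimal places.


Put-call parity: C - P = S_0 * exp(-qT) - K * exp(-rT).
S_0 * exp(-qT) = 23.2600 * 1.00000000 = 23.26000000
K * exp(-rT) = 22.1000 * 0.99327273 = 21.95132733
P = C - S*exp(-qT) + K*exp(-rT)
P = 1.5566 - 23.26000000 + 21.95132733 = 0.2479

Answer: Put price = 0.2479


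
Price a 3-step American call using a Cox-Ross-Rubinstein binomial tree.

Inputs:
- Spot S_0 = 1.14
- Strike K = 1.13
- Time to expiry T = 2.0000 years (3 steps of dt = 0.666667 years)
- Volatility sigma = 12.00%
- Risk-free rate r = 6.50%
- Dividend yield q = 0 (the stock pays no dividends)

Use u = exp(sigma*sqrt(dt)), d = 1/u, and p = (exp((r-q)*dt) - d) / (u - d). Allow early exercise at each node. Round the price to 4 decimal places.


Answer: Price = V(0,0) = 0.1702

Derivation:
dt = T/N = 0.666667
u = exp(sigma*sqrt(dt)) = 1.102940; d = 1/u = 0.906667
p = (exp((r-q)*dt) - d) / (u - d) = 0.701159
Discount per step: exp(-r*dt) = 0.957592
Stock lattice S(k, i) with i counting down-moves:
  k=0: S(0,0) = 1.1400
  k=1: S(1,0) = 1.2574; S(1,1) = 1.0336
  k=2: S(2,0) = 1.3868; S(2,1) = 1.1400; S(2,2) = 0.9371
  k=3: S(3,0) = 1.5295; S(3,1) = 1.2574; S(3,2) = 1.0336; S(3,3) = 0.8497
Terminal payoffs V(N, i) = max(S_T - K, 0):
  V(3,0) = 0.399540; V(3,1) = 0.127352; V(3,2) = 0.000000; V(3,3) = 0.000000
Backward induction: V(k, i) = exp(-r*dt) * [p * V(k+1, i) + (1-p) * V(k+1, i+1)]; then take max(V_cont, immediate exercise) for American.
  V(2,0) = exp(-r*dt) * [p*0.399540 + (1-p)*0.127352] = 0.304705; exercise = 0.256784; V(2,0) = max -> 0.304705
  V(2,1) = exp(-r*dt) * [p*0.127352 + (1-p)*0.000000] = 0.085507; exercise = 0.010000; V(2,1) = max -> 0.085507
  V(2,2) = exp(-r*dt) * [p*0.000000 + (1-p)*0.000000] = 0.000000; exercise = 0.000000; V(2,2) = max -> 0.000000
  V(1,0) = exp(-r*dt) * [p*0.304705 + (1-p)*0.085507] = 0.229056; exercise = 0.127352; V(1,0) = max -> 0.229056
  V(1,1) = exp(-r*dt) * [p*0.085507 + (1-p)*0.000000] = 0.057412; exercise = 0.000000; V(1,1) = max -> 0.057412
  V(0,0) = exp(-r*dt) * [p*0.229056 + (1-p)*0.057412] = 0.170223; exercise = 0.010000; V(0,0) = max -> 0.170223


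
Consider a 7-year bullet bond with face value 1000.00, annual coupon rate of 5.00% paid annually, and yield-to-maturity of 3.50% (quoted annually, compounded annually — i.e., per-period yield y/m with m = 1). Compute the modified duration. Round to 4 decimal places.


Coupon per period c = face * coupon_rate / m = 50.000000
Periods per year m = 1; per-period yield y/m = 0.035000
Number of cashflows N = 7
Cashflows (t years, CF_t, discount factor 1/(1+y/m)^(m*t), PV):
  t = 1.0000: CF_t = 50.000000, DF = 0.966184, PV = 48.309179
  t = 2.0000: CF_t = 50.000000, DF = 0.933511, PV = 46.675535
  t = 3.0000: CF_t = 50.000000, DF = 0.901943, PV = 45.097135
  t = 4.0000: CF_t = 50.000000, DF = 0.871442, PV = 43.572111
  t = 5.0000: CF_t = 50.000000, DF = 0.841973, PV = 42.098658
  t = 6.0000: CF_t = 50.000000, DF = 0.813501, PV = 40.675032
  t = 7.0000: CF_t = 1050.000000, DF = 0.785991, PV = 825.290509
Price P = sum_t PV_t = 1091.718160
First compute Macaulay numerator sum_t t * PV_t:
  t * PV_t at t = 1.0000: 48.309179
  t * PV_t at t = 2.0000: 93.351070
  t * PV_t at t = 3.0000: 135.291406
  t * PV_t at t = 4.0000: 174.288446
  t * PV_t at t = 5.0000: 210.493292
  t * PV_t at t = 6.0000: 244.050193
  t * PV_t at t = 7.0000: 5777.033561
Macaulay duration D = 6682.817146 / 1091.718160 = 6.121376
Modified duration = D / (1 + y/m) = 6.121376 / (1 + 0.035000) = 5.914373

Answer: Modified duration = 5.9144


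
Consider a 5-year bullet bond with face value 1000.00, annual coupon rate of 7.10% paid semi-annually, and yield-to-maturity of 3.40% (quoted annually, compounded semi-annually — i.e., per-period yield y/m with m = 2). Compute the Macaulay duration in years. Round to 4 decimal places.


Coupon per period c = face * coupon_rate / m = 35.500000
Periods per year m = 2; per-period yield y/m = 0.017000
Number of cashflows N = 10
Cashflows (t years, CF_t, discount factor 1/(1+y/m)^(m*t), PV):
  t = 0.5000: CF_t = 35.500000, DF = 0.983284, PV = 34.906588
  t = 1.0000: CF_t = 35.500000, DF = 0.966848, PV = 34.323095
  t = 1.5000: CF_t = 35.500000, DF = 0.950686, PV = 33.749356
  t = 2.0000: CF_t = 35.500000, DF = 0.934795, PV = 33.185208
  t = 2.5000: CF_t = 35.500000, DF = 0.919169, PV = 32.630489
  t = 3.0000: CF_t = 35.500000, DF = 0.903804, PV = 32.085044
  t = 3.5000: CF_t = 35.500000, DF = 0.888696, PV = 31.548716
  t = 4.0000: CF_t = 35.500000, DF = 0.873841, PV = 31.021353
  t = 4.5000: CF_t = 35.500000, DF = 0.859234, PV = 30.502805
  t = 5.0000: CF_t = 1035.500000, DF = 0.844871, PV = 874.864056
Price P = sum_t PV_t = 1168.816710
Macaulay numerator sum_t t * PV_t:
  t * PV_t at t = 0.5000: 17.453294
  t * PV_t at t = 1.0000: 34.323095
  t * PV_t at t = 1.5000: 50.624034
  t * PV_t at t = 2.0000: 66.370416
  t * PV_t at t = 2.5000: 81.576224
  t * PV_t at t = 3.0000: 96.255131
  t * PV_t at t = 3.5000: 110.420504
  t * PV_t at t = 4.0000: 124.085410
  t * PV_t at t = 4.5000: 137.262622
  t * PV_t at t = 5.0000: 4374.320282
Macaulay duration D = (sum_t t * PV_t) / P = 5092.691013 / 1168.816710 = 4.357134

Answer: Macaulay duration = 4.3571 years


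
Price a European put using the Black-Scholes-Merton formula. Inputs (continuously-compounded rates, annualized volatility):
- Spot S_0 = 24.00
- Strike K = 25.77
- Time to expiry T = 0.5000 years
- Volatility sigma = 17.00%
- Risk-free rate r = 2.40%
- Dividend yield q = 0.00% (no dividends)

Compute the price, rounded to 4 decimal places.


Answer: Price = 2.0571

Derivation:
d1 = (ln(S/K) + (r - q + 0.5*sigma^2) * T) / (sigma * sqrt(T)) = -0.43201890
d2 = d1 - sigma * sqrt(T) = -0.55222706
exp(-rT) = 0.98807171; exp(-qT) = 1.00000000
P = K * exp(-rT) * N(-d2) - S_0 * exp(-qT) * N(-d1)
N(-d1) = 0.66713616; N(-d2) = 0.70960360
P = 25.7700 * 0.98807171 * 0.70960360 - 24.0000 * 1.00000000 * 0.66713616 = 2.0571


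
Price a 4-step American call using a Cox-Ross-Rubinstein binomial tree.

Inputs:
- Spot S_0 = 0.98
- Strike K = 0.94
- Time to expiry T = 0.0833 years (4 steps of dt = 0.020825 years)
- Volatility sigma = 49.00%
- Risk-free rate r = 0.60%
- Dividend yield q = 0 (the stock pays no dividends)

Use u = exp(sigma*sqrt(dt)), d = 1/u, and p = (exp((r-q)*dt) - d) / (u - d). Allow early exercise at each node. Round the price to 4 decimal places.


Answer: Price = V(0,0) = 0.0786

Derivation:
dt = T/N = 0.020825
u = exp(sigma*sqrt(dt)) = 1.073271; d = 1/u = 0.931731
p = (exp((r-q)*dt) - d) / (u - d) = 0.483212
Discount per step: exp(-r*dt) = 0.999875
Stock lattice S(k, i) with i counting down-moves:
  k=0: S(0,0) = 0.9800
  k=1: S(1,0) = 1.0518; S(1,1) = 0.9131
  k=2: S(2,0) = 1.1289; S(2,1) = 0.9800; S(2,2) = 0.8508
  k=3: S(3,0) = 1.2116; S(3,1) = 1.0518; S(3,2) = 0.9131; S(3,3) = 0.7927
  k=4: S(4,0) = 1.3004; S(4,1) = 1.1289; S(4,2) = 0.9800; S(4,3) = 0.8508; S(4,4) = 0.7386
Terminal payoffs V(N, i) = max(S_T - K, 0):
  V(4,0) = 0.360362; V(4,1) = 0.188873; V(4,2) = 0.040000; V(4,3) = 0.000000; V(4,4) = 0.000000
Backward induction: V(k, i) = exp(-r*dt) * [p * V(k+1, i) + (1-p) * V(k+1, i+1)]; then take max(V_cont, immediate exercise) for American.
  V(3,0) = exp(-r*dt) * [p*0.360362 + (1-p)*0.188873] = 0.271704; exercise = 0.271587; V(3,0) = max -> 0.271704
  V(3,1) = exp(-r*dt) * [p*0.188873 + (1-p)*0.040000] = 0.111923; exercise = 0.111806; V(3,1) = max -> 0.111923
  V(3,2) = exp(-r*dt) * [p*0.040000 + (1-p)*0.000000] = 0.019326; exercise = 0.000000; V(3,2) = max -> 0.019326
  V(3,3) = exp(-r*dt) * [p*0.000000 + (1-p)*0.000000] = 0.000000; exercise = 0.000000; V(3,3) = max -> 0.000000
  V(2,0) = exp(-r*dt) * [p*0.271704 + (1-p)*0.111923] = 0.189108; exercise = 0.188873; V(2,0) = max -> 0.189108
  V(2,1) = exp(-r*dt) * [p*0.111923 + (1-p)*0.019326] = 0.064062; exercise = 0.040000; V(2,1) = max -> 0.064062
  V(2,2) = exp(-r*dt) * [p*0.019326 + (1-p)*0.000000] = 0.009337; exercise = 0.000000; V(2,2) = max -> 0.009337
  V(1,0) = exp(-r*dt) * [p*0.189108 + (1-p)*0.064062] = 0.124470; exercise = 0.111806; V(1,0) = max -> 0.124470
  V(1,1) = exp(-r*dt) * [p*0.064062 + (1-p)*0.009337] = 0.035777; exercise = 0.000000; V(1,1) = max -> 0.035777
  V(0,0) = exp(-r*dt) * [p*0.124470 + (1-p)*0.035777] = 0.078625; exercise = 0.040000; V(0,0) = max -> 0.078625


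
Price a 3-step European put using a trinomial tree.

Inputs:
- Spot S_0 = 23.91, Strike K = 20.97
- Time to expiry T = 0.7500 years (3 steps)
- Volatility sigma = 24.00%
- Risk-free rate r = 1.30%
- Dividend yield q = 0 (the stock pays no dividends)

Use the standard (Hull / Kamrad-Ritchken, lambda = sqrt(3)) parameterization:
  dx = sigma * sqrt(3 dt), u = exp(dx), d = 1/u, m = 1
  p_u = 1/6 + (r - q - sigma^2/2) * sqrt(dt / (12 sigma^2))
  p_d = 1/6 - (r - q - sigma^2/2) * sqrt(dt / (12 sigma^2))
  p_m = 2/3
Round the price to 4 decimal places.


dt = T/N = 0.250000; dx = sigma*sqrt(3*dt) = 0.207846
u = exp(dx) = 1.231024; d = 1/u = 0.812332
p_u = 0.157164, p_m = 0.666667, p_d = 0.176169
Discount per step: exp(-r*dt) = 0.996755
Stock lattice S(k, j) with j the centered position index:
  k=0: S(0,+0) = 23.9100
  k=1: S(1,-1) = 19.4229; S(1,+0) = 23.9100; S(1,+1) = 29.4338
  k=2: S(2,-2) = 15.7778; S(2,-1) = 19.4229; S(2,+0) = 23.9100; S(2,+1) = 29.4338; S(2,+2) = 36.2337
  k=3: S(3,-3) = 12.8168; S(3,-2) = 15.7778; S(3,-1) = 19.4229; S(3,+0) = 23.9100; S(3,+1) = 29.4338; S(3,+2) = 36.2337; S(3,+3) = 44.6045
Terminal payoffs V(N, j) = max(K - S_T, 0):
  V(3,-3) = 8.153178; V(3,-2) = 5.192189; V(3,-1) = 1.547141; V(3,+0) = 0.000000; V(3,+1) = 0.000000; V(3,+2) = 0.000000; V(3,+3) = 0.000000
Backward induction: V(k, j) = exp(-r*dt) * [p_u * V(k+1, j+1) + p_m * V(k+1, j) + p_d * V(k+1, j-1)]
  V(2,-2) = exp(-r*dt) * [p_u*1.547141 + p_m*5.192189 + p_d*8.153178] = 5.124270
  V(2,-1) = exp(-r*dt) * [p_u*0.000000 + p_m*1.547141 + p_d*5.192189] = 1.939815
  V(2,+0) = exp(-r*dt) * [p_u*0.000000 + p_m*0.000000 + p_d*1.547141] = 0.271674
  V(2,+1) = exp(-r*dt) * [p_u*0.000000 + p_m*0.000000 + p_d*0.000000] = 0.000000
  V(2,+2) = exp(-r*dt) * [p_u*0.000000 + p_m*0.000000 + p_d*0.000000] = 0.000000
  V(1,-1) = exp(-r*dt) * [p_u*0.271674 + p_m*1.939815 + p_d*5.124270] = 2.231380
  V(1,+0) = exp(-r*dt) * [p_u*0.000000 + p_m*0.271674 + p_d*1.939815] = 0.521154
  V(1,+1) = exp(-r*dt) * [p_u*0.000000 + p_m*0.000000 + p_d*0.271674] = 0.047705
  V(0,+0) = exp(-r*dt) * [p_u*0.047705 + p_m*0.521154 + p_d*2.231380] = 0.745606

Answer: Price = V(0,0) = 0.7456


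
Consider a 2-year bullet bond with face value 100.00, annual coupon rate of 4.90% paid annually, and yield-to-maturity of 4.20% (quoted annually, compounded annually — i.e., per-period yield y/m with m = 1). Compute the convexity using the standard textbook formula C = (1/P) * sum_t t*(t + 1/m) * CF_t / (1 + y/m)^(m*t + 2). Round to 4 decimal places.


Answer: Convexity = 5.3551

Derivation:
Coupon per period c = face * coupon_rate / m = 4.900000
Periods per year m = 1; per-period yield y/m = 0.042000
Number of cashflows N = 2
Cashflows (t years, CF_t, discount factor 1/(1+y/m)^(m*t), PV):
  t = 1.0000: CF_t = 4.900000, DF = 0.959693, PV = 4.702495
  t = 2.0000: CF_t = 104.900000, DF = 0.921010, PV = 96.613997
Price P = sum_t PV_t = 101.316492
Convexity numerator sum_t t*(t + 1/m) * CF_t / (1+y/m)^(m*t + 2):
  t = 1.0000: term = 8.662095
  t = 2.0000: term = 533.895011
Convexity = (1/P) * sum = 542.557106 / 101.316492 = 5.355072


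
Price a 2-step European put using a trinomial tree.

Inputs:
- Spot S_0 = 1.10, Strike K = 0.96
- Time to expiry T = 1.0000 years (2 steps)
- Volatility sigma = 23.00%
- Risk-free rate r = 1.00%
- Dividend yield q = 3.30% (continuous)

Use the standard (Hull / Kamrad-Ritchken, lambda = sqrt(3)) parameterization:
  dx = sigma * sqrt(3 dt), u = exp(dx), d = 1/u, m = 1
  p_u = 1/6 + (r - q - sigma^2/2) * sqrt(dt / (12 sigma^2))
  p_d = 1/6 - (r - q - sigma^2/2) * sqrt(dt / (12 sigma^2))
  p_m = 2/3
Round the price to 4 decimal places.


Answer: Price = V(0,0) = 0.0508

Derivation:
dt = T/N = 0.500000; dx = sigma*sqrt(3*dt) = 0.281691
u = exp(dx) = 1.325370; d = 1/u = 0.754507
p_u = 0.122780, p_m = 0.666667, p_d = 0.210553
Discount per step: exp(-r*dt) = 0.995012
Stock lattice S(k, j) with j the centered position index:
  k=0: S(0,+0) = 1.1000
  k=1: S(1,-1) = 0.8300; S(1,+0) = 1.1000; S(1,+1) = 1.4579
  k=2: S(2,-2) = 0.6262; S(2,-1) = 0.8300; S(2,+0) = 1.1000; S(2,+1) = 1.4579; S(2,+2) = 1.9323
Terminal payoffs V(N, j) = max(K - S_T, 0):
  V(2,-2) = 0.333792; V(2,-1) = 0.130043; V(2,+0) = 0.000000; V(2,+1) = 0.000000; V(2,+2) = 0.000000
Backward induction: V(k, j) = exp(-r*dt) * [p_u * V(k+1, j+1) + p_m * V(k+1, j) + p_d * V(k+1, j-1)]
  V(1,-1) = exp(-r*dt) * [p_u*0.000000 + p_m*0.130043 + p_d*0.333792] = 0.156193
  V(1,+0) = exp(-r*dt) * [p_u*0.000000 + p_m*0.000000 + p_d*0.130043] = 0.027244
  V(1,+1) = exp(-r*dt) * [p_u*0.000000 + p_m*0.000000 + p_d*0.000000] = 0.000000
  V(0,+0) = exp(-r*dt) * [p_u*0.000000 + p_m*0.027244 + p_d*0.156193] = 0.050795


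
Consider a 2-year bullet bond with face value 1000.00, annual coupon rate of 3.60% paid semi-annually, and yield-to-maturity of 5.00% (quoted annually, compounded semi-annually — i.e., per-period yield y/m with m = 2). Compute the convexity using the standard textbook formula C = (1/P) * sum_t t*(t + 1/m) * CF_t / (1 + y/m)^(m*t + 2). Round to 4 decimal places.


Answer: Convexity = 4.5905

Derivation:
Coupon per period c = face * coupon_rate / m = 18.000000
Periods per year m = 2; per-period yield y/m = 0.025000
Number of cashflows N = 4
Cashflows (t years, CF_t, discount factor 1/(1+y/m)^(m*t), PV):
  t = 0.5000: CF_t = 18.000000, DF = 0.975610, PV = 17.560976
  t = 1.0000: CF_t = 18.000000, DF = 0.951814, PV = 17.132659
  t = 1.5000: CF_t = 18.000000, DF = 0.928599, PV = 16.714789
  t = 2.0000: CF_t = 1018.000000, DF = 0.905951, PV = 922.257756
Price P = sum_t PV_t = 973.666181
Convexity numerator sum_t t*(t + 1/m) * CF_t / (1+y/m)^(m*t + 2):
  t = 0.5000: term = 8.357395
  t = 1.0000: term = 24.460667
  t = 1.5000: term = 47.728132
  t = 2.0000: term = 4389.091048
Convexity = (1/P) * sum = 4469.637241 / 973.666181 = 4.590523


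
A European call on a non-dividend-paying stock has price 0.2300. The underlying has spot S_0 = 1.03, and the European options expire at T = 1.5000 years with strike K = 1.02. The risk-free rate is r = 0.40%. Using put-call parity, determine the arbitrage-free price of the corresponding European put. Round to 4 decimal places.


Put-call parity: C - P = S_0 * exp(-qT) - K * exp(-rT).
S_0 * exp(-qT) = 1.0300 * 1.00000000 = 1.03000000
K * exp(-rT) = 1.0200 * 0.99401796 = 1.01389832
P = C - S*exp(-qT) + K*exp(-rT)
P = 0.2300 - 1.03000000 + 1.01389832 = 0.2139

Answer: Put price = 0.2139


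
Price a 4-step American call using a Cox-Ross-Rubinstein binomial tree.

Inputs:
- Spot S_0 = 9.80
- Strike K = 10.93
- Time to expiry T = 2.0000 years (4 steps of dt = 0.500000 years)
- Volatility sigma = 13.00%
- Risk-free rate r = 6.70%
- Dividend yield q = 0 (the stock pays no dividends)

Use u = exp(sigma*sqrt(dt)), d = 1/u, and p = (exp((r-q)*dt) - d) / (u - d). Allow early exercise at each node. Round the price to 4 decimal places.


Answer: Price = V(0,0) = 0.8329

Derivation:
dt = T/N = 0.500000
u = exp(sigma*sqrt(dt)) = 1.096281; d = 1/u = 0.912175
p = (exp((r-q)*dt) - d) / (u - d) = 0.662077
Discount per step: exp(-r*dt) = 0.967055
Stock lattice S(k, i) with i counting down-moves:
  k=0: S(0,0) = 9.8000
  k=1: S(1,0) = 10.7436; S(1,1) = 8.9393
  k=2: S(2,0) = 11.7780; S(2,1) = 9.8000; S(2,2) = 8.1542
  k=3: S(3,0) = 12.9120; S(3,1) = 10.7436; S(3,2) = 8.9393; S(3,3) = 7.4381
  k=4: S(4,0) = 14.1551; S(4,1) = 11.7780; S(4,2) = 9.8000; S(4,3) = 8.1542; S(4,4) = 6.7848
Terminal payoffs V(N, i) = max(S_T - K, 0):
  V(4,0) = 3.225141; V(4,1) = 0.847962; V(4,2) = 0.000000; V(4,3) = 0.000000; V(4,4) = 0.000000
Backward induction: V(k, i) = exp(-r*dt) * [p * V(k+1, i) + (1-p) * V(k+1, i+1)]; then take max(V_cont, immediate exercise) for American.
  V(3,0) = exp(-r*dt) * [p*3.225141 + (1-p)*0.847962] = 2.342050; exercise = 1.981960; V(3,0) = max -> 2.342050
  V(3,1) = exp(-r*dt) * [p*0.847962 + (1-p)*0.000000] = 0.542920; exercise = 0.000000; V(3,1) = max -> 0.542920
  V(3,2) = exp(-r*dt) * [p*0.000000 + (1-p)*0.000000] = 0.000000; exercise = 0.000000; V(3,2) = max -> 0.000000
  V(3,3) = exp(-r*dt) * [p*0.000000 + (1-p)*0.000000] = 0.000000; exercise = 0.000000; V(3,3) = max -> 0.000000
  V(2,0) = exp(-r*dt) * [p*2.342050 + (1-p)*0.542920] = 1.676953; exercise = 0.847962; V(2,0) = max -> 1.676953
  V(2,1) = exp(-r*dt) * [p*0.542920 + (1-p)*0.000000] = 0.347613; exercise = 0.000000; V(2,1) = max -> 0.347613
  V(2,2) = exp(-r*dt) * [p*0.000000 + (1-p)*0.000000] = 0.000000; exercise = 0.000000; V(2,2) = max -> 0.000000
  V(1,0) = exp(-r*dt) * [p*1.676953 + (1-p)*0.347613] = 1.187290; exercise = 0.000000; V(1,0) = max -> 1.187290
  V(1,1) = exp(-r*dt) * [p*0.347613 + (1-p)*0.000000] = 0.222564; exercise = 0.000000; V(1,1) = max -> 0.222564
  V(0,0) = exp(-r*dt) * [p*1.187290 + (1-p)*0.222564] = 0.832912; exercise = 0.000000; V(0,0) = max -> 0.832912


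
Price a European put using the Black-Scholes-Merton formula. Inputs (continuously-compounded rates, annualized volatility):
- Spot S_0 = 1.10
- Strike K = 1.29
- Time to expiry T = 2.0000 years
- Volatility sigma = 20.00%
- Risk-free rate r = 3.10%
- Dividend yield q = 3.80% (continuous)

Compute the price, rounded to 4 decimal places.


Answer: Price = 0.2446

Derivation:
d1 = (ln(S/K) + (r - q + 0.5*sigma^2) * T) / (sigma * sqrt(T)) = -0.47139994
d2 = d1 - sigma * sqrt(T) = -0.75424266
exp(-rT) = 0.93988289; exp(-qT) = 0.92681621
P = K * exp(-rT) * N(-d2) - S_0 * exp(-qT) * N(-d1)
N(-d1) = 0.68132242; N(-d2) = 0.77464824
P = 1.2900 * 0.93988289 * 0.77464824 - 1.1000 * 0.92681621 * 0.68132242 = 0.2446


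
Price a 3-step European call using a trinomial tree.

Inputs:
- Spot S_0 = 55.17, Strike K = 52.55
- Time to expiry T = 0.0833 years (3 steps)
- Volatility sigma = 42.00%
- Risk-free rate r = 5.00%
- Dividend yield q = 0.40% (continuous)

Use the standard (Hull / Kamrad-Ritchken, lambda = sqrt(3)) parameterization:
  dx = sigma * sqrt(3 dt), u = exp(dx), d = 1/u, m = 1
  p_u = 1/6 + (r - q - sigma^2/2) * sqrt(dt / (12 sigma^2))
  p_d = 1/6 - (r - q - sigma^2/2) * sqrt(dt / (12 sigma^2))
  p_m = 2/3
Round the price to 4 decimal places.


Answer: Price = V(0,0) = 4.3234

Derivation:
dt = T/N = 0.027767; dx = sigma*sqrt(3*dt) = 0.121219
u = exp(dx) = 1.128872; d = 1/u = 0.885840
p_u = 0.161833, p_m = 0.666667, p_d = 0.171500
Discount per step: exp(-r*dt) = 0.998613
Stock lattice S(k, j) with j the centered position index:
  k=0: S(0,+0) = 55.1700
  k=1: S(1,-1) = 48.8718; S(1,+0) = 55.1700; S(1,+1) = 62.2799
  k=2: S(2,-2) = 43.2926; S(2,-1) = 48.8718; S(2,+0) = 55.1700; S(2,+1) = 62.2799; S(2,+2) = 70.3061
  k=3: S(3,-3) = 38.3503; S(3,-2) = 43.2926; S(3,-1) = 48.8718; S(3,+0) = 55.1700; S(3,+1) = 62.2799; S(3,+2) = 70.3061; S(3,+3) = 79.3666
Terminal payoffs V(N, j) = max(S_T - K, 0):
  V(3,-3) = 0.000000; V(3,-2) = 0.000000; V(3,-1) = 0.000000; V(3,+0) = 2.620000; V(3,+1) = 9.729893; V(3,+2) = 17.756056; V(3,+3) = 26.816570
Backward induction: V(k, j) = exp(-r*dt) * [p_u * V(k+1, j+1) + p_m * V(k+1, j) + p_d * V(k+1, j-1)]
  V(2,-2) = exp(-r*dt) * [p_u*0.000000 + p_m*0.000000 + p_d*0.000000] = 0.000000
  V(2,-1) = exp(-r*dt) * [p_u*2.620000 + p_m*0.000000 + p_d*0.000000] = 0.423415
  V(2,+0) = exp(-r*dt) * [p_u*9.729893 + p_m*2.620000 + p_d*0.000000] = 3.316681
  V(2,+1) = exp(-r*dt) * [p_u*17.756056 + p_m*9.729893 + p_d*2.620000] = 9.795840
  V(2,+2) = exp(-r*dt) * [p_u*26.816570 + p_m*17.756056 + p_d*9.729893] = 17.821106
  V(1,-1) = exp(-r*dt) * [p_u*3.316681 + p_m*0.423415 + p_d*0.000000] = 0.817891
  V(1,+0) = exp(-r*dt) * [p_u*9.795840 + p_m*3.316681 + p_d*0.423415] = 3.863663
  V(1,+1) = exp(-r*dt) * [p_u*17.821106 + p_m*9.795840 + p_d*3.316681] = 9.969571
  V(0,+0) = exp(-r*dt) * [p_u*9.969571 + p_m*3.863663 + p_d*0.817891] = 4.323448


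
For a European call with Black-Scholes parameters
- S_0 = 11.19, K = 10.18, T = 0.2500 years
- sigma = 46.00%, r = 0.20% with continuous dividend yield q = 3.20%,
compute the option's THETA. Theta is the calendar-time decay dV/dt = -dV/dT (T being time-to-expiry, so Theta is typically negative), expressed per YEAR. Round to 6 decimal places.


Answer: Theta = -1.570896

Derivation:
d1 = 0.4936761357; d2 = 0.2636761357
phi(d1) = 0.3531732333; exp(-qT) = 0.9920319148; exp(-rT) = 0.9995001250
Theta = -S*exp(-qT)*phi(d1)*sigma/(2*sqrt(T)) - r*K*exp(-rT)*N(d2) + q*S*exp(-qT)*N(d1)
N(d1) = 0.6892325392; N(d2) = 0.6039852570; sqrt(T) = 0.5000000000
Term 1 = -11.1900 * 0.9920319148 * 0.3531732333 * 0.4600 / (2 * 0.5000000000) = -1.8034385286
Term 2 = -0.0020 * 10.1800 * 0.9995001250 * 0.6039852570 = -0.0122909928
Term 3 = 0.0320 * 11.1900 * 0.9920319148 * 0.6892325392 = 0.2448338611
Theta = -1.8034385286 + (-0.0122909928) + (0.2448338611) = -1.570896


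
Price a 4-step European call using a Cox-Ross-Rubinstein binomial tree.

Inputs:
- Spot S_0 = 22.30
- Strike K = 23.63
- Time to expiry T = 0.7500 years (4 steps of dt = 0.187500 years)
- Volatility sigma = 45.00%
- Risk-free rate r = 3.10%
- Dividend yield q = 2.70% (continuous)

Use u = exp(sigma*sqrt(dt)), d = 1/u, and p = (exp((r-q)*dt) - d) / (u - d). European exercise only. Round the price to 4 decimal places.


dt = T/N = 0.187500
u = exp(sigma*sqrt(dt)) = 1.215136; d = 1/u = 0.822953
p = (exp((r-q)*dt) - d) / (u - d) = 0.453353
Discount per step: exp(-r*dt) = 0.994204
Stock lattice S(k, i) with i counting down-moves:
  k=0: S(0,0) = 22.3000
  k=1: S(1,0) = 27.0975; S(1,1) = 18.3519
  k=2: S(2,0) = 32.9272; S(2,1) = 22.3000; S(2,2) = 15.1027
  k=3: S(3,0) = 40.0110; S(3,1) = 27.0975; S(3,2) = 18.3519; S(3,3) = 12.4288
  k=4: S(4,0) = 48.6188; S(4,1) = 32.9272; S(4,2) = 22.3000; S(4,3) = 15.1027; S(4,4) = 10.2284
Terminal payoffs V(N, i) = max(S_T - K, 0):
  V(4,0) = 24.988764; V(4,1) = 9.297169; V(4,2) = 0.000000; V(4,3) = 0.000000; V(4,4) = 0.000000
Backward induction: V(k, i) = exp(-r*dt) * [p * V(k+1, i) + (1-p) * V(k+1, i+1)].
  V(3,0) = exp(-r*dt) * [p*24.988764 + (1-p)*9.297169] = 16.315884
  V(3,1) = exp(-r*dt) * [p*9.297169 + (1-p)*0.000000] = 4.190469
  V(3,2) = exp(-r*dt) * [p*0.000000 + (1-p)*0.000000] = 0.000000
  V(3,3) = exp(-r*dt) * [p*0.000000 + (1-p)*0.000000] = 0.000000
  V(2,0) = exp(-r*dt) * [p*16.315884 + (1-p)*4.190469] = 9.631413
  V(2,1) = exp(-r*dt) * [p*4.190469 + (1-p)*0.000000] = 1.888750
  V(2,2) = exp(-r*dt) * [p*0.000000 + (1-p)*0.000000] = 0.000000
  V(1,0) = exp(-r*dt) * [p*9.631413 + (1-p)*1.888750] = 5.367617
  V(1,1) = exp(-r*dt) * [p*1.888750 + (1-p)*0.000000] = 0.851307
  V(0,0) = exp(-r*dt) * [p*5.367617 + (1-p)*0.851307] = 2.881988

Answer: Price = V(0,0) = 2.8820


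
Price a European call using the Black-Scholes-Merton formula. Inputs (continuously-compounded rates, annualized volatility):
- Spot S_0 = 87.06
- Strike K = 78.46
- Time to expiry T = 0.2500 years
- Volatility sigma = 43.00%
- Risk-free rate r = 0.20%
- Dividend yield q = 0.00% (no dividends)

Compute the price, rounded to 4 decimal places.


Answer: Price = 12.2195

Derivation:
d1 = (ln(S/K) + (r - q + 0.5*sigma^2) * T) / (sigma * sqrt(T)) = 0.59358649
d2 = d1 - sigma * sqrt(T) = 0.37858649
exp(-rT) = 0.99950012; exp(-qT) = 1.00000000
C = S_0 * exp(-qT) * N(d1) - K * exp(-rT) * N(d2)
N(d1) = 0.72360564; N(d2) = 0.64750252
C = 87.0600 * 1.00000000 * 0.72360564 - 78.4600 * 0.99950012 * 0.64750252 = 12.2195


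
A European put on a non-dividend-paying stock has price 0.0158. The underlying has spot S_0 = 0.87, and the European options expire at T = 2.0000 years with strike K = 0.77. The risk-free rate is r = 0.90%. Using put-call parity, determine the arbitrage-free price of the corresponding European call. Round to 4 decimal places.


Answer: Call price = 0.1295

Derivation:
Put-call parity: C - P = S_0 * exp(-qT) - K * exp(-rT).
S_0 * exp(-qT) = 0.8700 * 1.00000000 = 0.87000000
K * exp(-rT) = 0.7700 * 0.98216103 = 0.75626399
C = P + S*exp(-qT) - K*exp(-rT)
C = 0.0158 + 0.87000000 - 0.75626399 = 0.1295


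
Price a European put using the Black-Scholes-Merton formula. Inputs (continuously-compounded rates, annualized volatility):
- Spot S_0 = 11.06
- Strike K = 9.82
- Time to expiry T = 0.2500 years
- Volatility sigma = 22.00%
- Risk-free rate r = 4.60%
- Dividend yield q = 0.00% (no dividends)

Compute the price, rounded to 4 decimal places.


d1 = (ln(S/K) + (r - q + 0.5*sigma^2) * T) / (sigma * sqrt(T)) = 1.24058067
d2 = d1 - sigma * sqrt(T) = 1.13058067
exp(-rT) = 0.98856587; exp(-qT) = 1.00000000
P = K * exp(-rT) * N(-d2) - S_0 * exp(-qT) * N(-d1)
N(-d1) = 0.10738035; N(-d2) = 0.12911581
P = 9.8200 * 0.98856587 * 0.12911581 - 11.0600 * 1.00000000 * 0.10738035 = 0.0658

Answer: Price = 0.0658


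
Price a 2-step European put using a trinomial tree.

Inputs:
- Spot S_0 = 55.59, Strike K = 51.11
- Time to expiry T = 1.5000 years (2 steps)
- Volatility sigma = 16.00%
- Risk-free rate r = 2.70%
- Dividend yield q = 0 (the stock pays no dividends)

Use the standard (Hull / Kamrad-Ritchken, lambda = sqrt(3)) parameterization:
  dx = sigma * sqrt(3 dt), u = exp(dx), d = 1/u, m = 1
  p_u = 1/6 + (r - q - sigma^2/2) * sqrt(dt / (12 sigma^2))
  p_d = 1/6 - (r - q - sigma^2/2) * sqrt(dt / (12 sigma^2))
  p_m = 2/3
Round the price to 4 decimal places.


Answer: Price = V(0,0) = 1.7005

Derivation:
dt = T/N = 0.750000; dx = sigma*sqrt(3*dt) = 0.240000
u = exp(dx) = 1.271249; d = 1/u = 0.786628
p_u = 0.188854, p_m = 0.666667, p_d = 0.144479
Discount per step: exp(-r*dt) = 0.979954
Stock lattice S(k, j) with j the centered position index:
  k=0: S(0,+0) = 55.5900
  k=1: S(1,-1) = 43.7286; S(1,+0) = 55.5900; S(1,+1) = 70.6687
  k=2: S(2,-2) = 34.3982; S(2,-1) = 43.7286; S(2,+0) = 55.5900; S(2,+1) = 70.6687; S(2,+2) = 89.8376
Terminal payoffs V(N, j) = max(K - S_T, 0):
  V(2,-2) = 16.711831; V(2,-1) = 7.381357; V(2,+0) = 0.000000; V(2,+1) = 0.000000; V(2,+2) = 0.000000
Backward induction: V(k, j) = exp(-r*dt) * [p_u * V(k+1, j+1) + p_m * V(k+1, j) + p_d * V(k+1, j-1)]
  V(1,-1) = exp(-r*dt) * [p_u*0.000000 + p_m*7.381357 + p_d*16.711831] = 7.188368
  V(1,+0) = exp(-r*dt) * [p_u*0.000000 + p_m*0.000000 + p_d*7.381357] = 1.045074
  V(1,+1) = exp(-r*dt) * [p_u*0.000000 + p_m*0.000000 + p_d*0.000000] = 0.000000
  V(0,+0) = exp(-r*dt) * [p_u*0.000000 + p_m*1.045074 + p_d*7.188368] = 1.700499


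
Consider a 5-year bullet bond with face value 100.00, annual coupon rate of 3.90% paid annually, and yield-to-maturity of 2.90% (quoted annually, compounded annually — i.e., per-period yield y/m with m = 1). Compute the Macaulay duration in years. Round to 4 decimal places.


Answer: Macaulay duration = 4.6477 years

Derivation:
Coupon per period c = face * coupon_rate / m = 3.900000
Periods per year m = 1; per-period yield y/m = 0.029000
Number of cashflows N = 5
Cashflows (t years, CF_t, discount factor 1/(1+y/m)^(m*t), PV):
  t = 1.0000: CF_t = 3.900000, DF = 0.971817, PV = 3.790087
  t = 2.0000: CF_t = 3.900000, DF = 0.944429, PV = 3.683273
  t = 3.0000: CF_t = 3.900000, DF = 0.917812, PV = 3.579468
  t = 4.0000: CF_t = 3.900000, DF = 0.891946, PV = 3.478589
  t = 5.0000: CF_t = 103.900000, DF = 0.866808, PV = 90.061396
Price P = sum_t PV_t = 104.592813
Macaulay numerator sum_t t * PV_t:
  t * PV_t at t = 1.0000: 3.790087
  t * PV_t at t = 2.0000: 7.366545
  t * PV_t at t = 3.0000: 10.738404
  t * PV_t at t = 4.0000: 13.914356
  t * PV_t at t = 5.0000: 450.306979
Macaulay duration D = (sum_t t * PV_t) / P = 486.116371 / 104.592813 = 4.647703


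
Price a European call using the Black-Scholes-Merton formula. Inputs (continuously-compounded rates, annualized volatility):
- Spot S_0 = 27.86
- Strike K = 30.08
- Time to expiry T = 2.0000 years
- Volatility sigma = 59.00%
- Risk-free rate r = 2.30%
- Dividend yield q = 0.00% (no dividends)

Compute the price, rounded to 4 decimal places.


d1 = (ln(S/K) + (r - q + 0.5*sigma^2) * T) / (sigma * sqrt(T)) = 0.38043719
d2 = d1 - sigma * sqrt(T) = -0.45394881
exp(-rT) = 0.95504196; exp(-qT) = 1.00000000
C = S_0 * exp(-qT) * N(d1) - K * exp(-rT) * N(d2)
N(d1) = 0.64818955; N(d2) = 0.32493284
C = 27.8600 * 1.00000000 * 0.64818955 - 30.0800 * 0.95504196 * 0.32493284 = 8.7240

Answer: Price = 8.7240


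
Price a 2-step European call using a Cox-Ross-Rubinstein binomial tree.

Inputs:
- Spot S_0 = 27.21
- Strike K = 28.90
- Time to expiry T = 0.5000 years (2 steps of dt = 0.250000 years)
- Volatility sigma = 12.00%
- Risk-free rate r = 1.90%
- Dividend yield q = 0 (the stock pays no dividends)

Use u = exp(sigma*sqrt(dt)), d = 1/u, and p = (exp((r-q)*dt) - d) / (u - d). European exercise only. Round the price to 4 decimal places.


dt = T/N = 0.250000
u = exp(sigma*sqrt(dt)) = 1.061837; d = 1/u = 0.941765
p = (exp((r-q)*dt) - d) / (u - d) = 0.524658
Discount per step: exp(-r*dt) = 0.995261
Stock lattice S(k, i) with i counting down-moves:
  k=0: S(0,0) = 27.2100
  k=1: S(1,0) = 28.8926; S(1,1) = 25.6254
  k=2: S(2,0) = 30.6792; S(2,1) = 27.2100; S(2,2) = 24.1331
Terminal payoffs V(N, i) = max(S_T - K, 0):
  V(2,0) = 1.779189; V(2,1) = 0.000000; V(2,2) = 0.000000
Backward induction: V(k, i) = exp(-r*dt) * [p * V(k+1, i) + (1-p) * V(k+1, i+1)].
  V(1,0) = exp(-r*dt) * [p*1.779189 + (1-p)*0.000000] = 0.929043
  V(1,1) = exp(-r*dt) * [p*0.000000 + (1-p)*0.000000] = 0.000000
  V(0,0) = exp(-r*dt) * [p*0.929043 + (1-p)*0.000000] = 0.485120

Answer: Price = V(0,0) = 0.4851


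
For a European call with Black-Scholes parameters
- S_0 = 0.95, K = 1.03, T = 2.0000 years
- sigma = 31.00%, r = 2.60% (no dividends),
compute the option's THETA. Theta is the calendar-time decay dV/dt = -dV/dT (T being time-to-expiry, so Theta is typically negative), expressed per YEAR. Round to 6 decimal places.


d1 = 0.1533917693; d2 = -0.2850144350
phi(d1) = 0.3942764166; exp(-qT) = 1.0000000000; exp(-rT) = 0.9493288668
Theta = -S*exp(-qT)*phi(d1)*sigma/(2*sqrt(T)) - r*K*exp(-rT)*N(d2) + q*S*exp(-qT)*N(d1)
N(d1) = 0.5609553324; N(d2) = 0.3878165414; sqrt(T) = 1.4142135624
Term 1 = -0.9500 * 1.0000000000 * 0.3942764166 * 0.3100 / (2 * 1.4142135624) = -0.0410526415
Term 2 = -0.0260 * 1.0300 * 0.9493288668 * 0.3878165414 = -0.0098594704
Term 3 = 0 (no dividend yield, q = 0)
Theta = -0.0410526415 + (-0.0098594704) + (0.0000000000) = -0.050912

Answer: Theta = -0.050912


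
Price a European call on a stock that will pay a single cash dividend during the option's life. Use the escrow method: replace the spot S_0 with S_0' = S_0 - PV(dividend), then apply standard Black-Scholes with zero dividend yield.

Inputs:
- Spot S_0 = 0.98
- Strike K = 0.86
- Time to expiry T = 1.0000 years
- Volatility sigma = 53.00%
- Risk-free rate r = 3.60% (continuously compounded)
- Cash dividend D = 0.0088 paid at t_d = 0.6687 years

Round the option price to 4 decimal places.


PV(D) = D * exp(-r * t_d) = 0.0088 * 0.97621425 = 0.00859069
S_0' = S_0 - PV(D) = 0.9800 - 0.00859069 = 0.97140931
d1 = (ln(S_0'/K) + (r + sigma^2/2)*T) / (sigma*sqrt(T)) = 0.56276515
d2 = d1 - sigma*sqrt(T) = 0.03276515
exp(-rT) = 0.96464029
N(d1) = 0.71320259; N(d2) = 0.51306907
C = S_0' * N(d1) - K * exp(-rT) * N(d2) = 0.97140931 * 0.71320259 - 0.8600 * 0.96464029 * 0.51306907 = 0.2672

Answer: Price = 0.2672


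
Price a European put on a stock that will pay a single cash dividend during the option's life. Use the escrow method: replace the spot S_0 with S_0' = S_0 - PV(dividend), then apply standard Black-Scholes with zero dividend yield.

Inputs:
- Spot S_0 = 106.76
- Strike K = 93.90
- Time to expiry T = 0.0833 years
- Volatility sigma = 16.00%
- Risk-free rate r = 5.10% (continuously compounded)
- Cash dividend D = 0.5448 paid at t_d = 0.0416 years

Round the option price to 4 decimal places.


PV(D) = D * exp(-r * t_d) = 0.5448 * 0.99788065 = 0.54364538
S_0' = S_0 - PV(D) = 106.7600 - 0.54364538 = 106.21635462
d1 = (ln(S_0'/K) + (r + sigma^2/2)*T) / (sigma*sqrt(T)) = 2.78401120
d2 = d1 - sigma*sqrt(T) = 2.73783242
exp(-rT) = 0.99576071
N(-d1) = 0.00268456; N(-d2) = 0.00309228
P = K * exp(-rT) * N(-d2) - S_0' * N(-d1) = 93.9000 * 0.99576071 * 0.00309228 - 106.21635462 * 0.00268456 = 0.0040

Answer: Price = 0.0040


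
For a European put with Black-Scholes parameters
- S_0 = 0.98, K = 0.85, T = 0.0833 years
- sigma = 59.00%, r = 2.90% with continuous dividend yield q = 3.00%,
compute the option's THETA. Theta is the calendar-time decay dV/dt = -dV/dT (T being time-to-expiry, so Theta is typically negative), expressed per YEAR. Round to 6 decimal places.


d1 = 0.9204097022; d2 = 0.7501254398
phi(d1) = 0.2611878123; exp(-qT) = 0.9975041199; exp(-rT) = 0.9975872155
Theta = -S*exp(-qT)*phi(d1)*sigma/(2*sqrt(T)) + r*K*exp(-rT)*N(-d2) - q*S*exp(-qT)*N(-d1)
N(-d1) = 0.1786793502; N(-d2) = 0.2265895795; sqrt(T) = 0.2886173938
Term 1 = -0.9800 * 0.9975041199 * 0.2611878123 * 0.5900 / (2 * 0.2886173938) = -0.2609715691
Term 2 = 0.0290 * 0.8500 * 0.9975872155 * 0.2265895795 = 0.0055719567
Term 3 = -0.0300 * 0.9800 * 0.9975041199 * 0.1786793502 = -0.0052400616
Theta = -0.2609715691 + (0.0055719567) + (-0.0052400616) = -0.260640

Answer: Theta = -0.260640


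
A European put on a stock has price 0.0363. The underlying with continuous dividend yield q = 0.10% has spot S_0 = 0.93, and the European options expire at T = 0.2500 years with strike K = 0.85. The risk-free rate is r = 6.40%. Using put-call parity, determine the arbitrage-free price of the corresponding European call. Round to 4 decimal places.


Put-call parity: C - P = S_0 * exp(-qT) - K * exp(-rT).
S_0 * exp(-qT) = 0.9300 * 0.99975003 = 0.92976753
K * exp(-rT) = 0.8500 * 0.98412732 = 0.83650822
C = P + S*exp(-qT) - K*exp(-rT)
C = 0.0363 + 0.92976753 - 0.83650822 = 0.1296

Answer: Call price = 0.1296


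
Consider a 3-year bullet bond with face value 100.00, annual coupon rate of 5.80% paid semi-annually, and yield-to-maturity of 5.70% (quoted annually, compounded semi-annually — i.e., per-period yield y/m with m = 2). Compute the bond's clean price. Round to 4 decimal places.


Coupon per period c = face * coupon_rate / m = 2.900000
Periods per year m = 2; per-period yield y/m = 0.028500
Number of cashflows N = 6
Cashflows (t years, CF_t, discount factor 1/(1+y/m)^(m*t), PV):
  t = 0.5000: CF_t = 2.900000, DF = 0.972290, PV = 2.819640
  t = 1.0000: CF_t = 2.900000, DF = 0.945347, PV = 2.741507
  t = 1.5000: CF_t = 2.900000, DF = 0.919152, PV = 2.665539
  t = 2.0000: CF_t = 2.900000, DF = 0.893682, PV = 2.591677
  t = 2.5000: CF_t = 2.900000, DF = 0.868917, PV = 2.519861
  t = 3.0000: CF_t = 102.900000, DF = 0.844840, PV = 86.933987
Price P = sum_t PV_t = 100.272211

Answer: Price = 100.2722


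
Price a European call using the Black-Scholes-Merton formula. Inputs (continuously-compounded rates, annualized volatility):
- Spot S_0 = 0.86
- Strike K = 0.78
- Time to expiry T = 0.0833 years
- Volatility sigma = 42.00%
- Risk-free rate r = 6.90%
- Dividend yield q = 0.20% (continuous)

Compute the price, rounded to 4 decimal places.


Answer: Price = 0.0952

Derivation:
d1 = (ln(S/K) + (r - q + 0.5*sigma^2) * T) / (sigma * sqrt(T)) = 0.91212063
d2 = d1 - sigma * sqrt(T) = 0.79090133
exp(-rT) = 0.99426879; exp(-qT) = 0.99983341
C = S_0 * exp(-qT) * N(d1) - K * exp(-rT) * N(d2)
N(d1) = 0.81914739; N(d2) = 0.78549921
C = 0.8600 * 0.99983341 * 0.81914739 - 0.7800 * 0.99426879 * 0.78549921 = 0.0952


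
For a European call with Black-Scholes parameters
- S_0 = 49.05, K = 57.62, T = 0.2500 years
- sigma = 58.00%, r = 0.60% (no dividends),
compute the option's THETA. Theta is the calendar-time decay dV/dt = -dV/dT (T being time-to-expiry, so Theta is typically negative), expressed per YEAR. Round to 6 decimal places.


Answer: Theta = -10.539477

Derivation:
d1 = -0.4051018746; d2 = -0.6951018746
phi(d1) = 0.3675145763; exp(-qT) = 1.0000000000; exp(-rT) = 0.9985011244
Theta = -S*exp(-qT)*phi(d1)*sigma/(2*sqrt(T)) - r*K*exp(-rT)*N(d2) + q*S*exp(-qT)*N(d1)
N(d1) = 0.3427013143; N(d2) = 0.2434957300; sqrt(T) = 0.5000000000
Term 1 = -49.0500 * 1.0000000000 * 0.3675145763 * 0.5800 / (2 * 0.5000000000) = -10.4554221812
Term 2 = -0.0060 * 57.6200 * 0.9985011244 * 0.2434957300 = -0.0840551664
Term 3 = 0 (no dividend yield, q = 0)
Theta = -10.4554221812 + (-0.0840551664) + (0.0000000000) = -10.539477


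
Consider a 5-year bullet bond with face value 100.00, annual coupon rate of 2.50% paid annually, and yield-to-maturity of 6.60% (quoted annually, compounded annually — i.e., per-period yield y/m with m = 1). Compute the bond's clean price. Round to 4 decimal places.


Answer: Price = 83.0076

Derivation:
Coupon per period c = face * coupon_rate / m = 2.500000
Periods per year m = 1; per-period yield y/m = 0.066000
Number of cashflows N = 5
Cashflows (t years, CF_t, discount factor 1/(1+y/m)^(m*t), PV):
  t = 1.0000: CF_t = 2.500000, DF = 0.938086, PV = 2.345216
  t = 2.0000: CF_t = 2.500000, DF = 0.880006, PV = 2.200015
  t = 3.0000: CF_t = 2.500000, DF = 0.825521, PV = 2.063804
  t = 4.0000: CF_t = 2.500000, DF = 0.774410, PV = 1.936026
  t = 5.0000: CF_t = 102.500000, DF = 0.726464, PV = 74.462539
Price P = sum_t PV_t = 83.007600


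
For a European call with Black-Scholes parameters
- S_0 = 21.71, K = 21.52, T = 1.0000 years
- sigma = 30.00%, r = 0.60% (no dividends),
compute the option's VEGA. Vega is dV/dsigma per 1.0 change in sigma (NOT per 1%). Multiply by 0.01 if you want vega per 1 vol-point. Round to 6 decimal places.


d1 = 0.1993008287; d2 = -0.1006991713
phi(d1) = 0.3910972834; exp(-qT) = 1.0000000000; exp(-rT) = 0.9940179641
Vega = S * exp(-qT) * phi(d1) * sqrt(T) = 21.7100 * 1.0000000000 * 0.3910972834 * 1.0000000000 = 8.490722

Answer: Vega = 8.490722


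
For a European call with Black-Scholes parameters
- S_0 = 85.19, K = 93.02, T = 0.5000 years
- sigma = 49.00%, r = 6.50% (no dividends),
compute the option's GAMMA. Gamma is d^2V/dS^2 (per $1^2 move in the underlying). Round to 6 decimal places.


Answer: Gamma = 0.013515

Derivation:
d1 = 0.0132605099; d2 = -0.3332218129
phi(d1) = 0.3989072067; exp(-qT) = 1.0000000000; exp(-rT) = 0.9680224498
Gamma = exp(-qT) * phi(d1) / (S * sigma * sqrt(T)) = 1.0000000000 * 0.3989072067 / (85.1900 * 0.4900 * 0.7071067812) = 0.013515


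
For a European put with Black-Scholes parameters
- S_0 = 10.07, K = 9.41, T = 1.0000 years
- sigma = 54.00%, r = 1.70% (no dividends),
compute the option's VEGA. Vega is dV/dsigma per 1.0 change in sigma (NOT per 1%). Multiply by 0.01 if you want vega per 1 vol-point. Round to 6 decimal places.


d1 = 0.4270143577; d2 = -0.1129856423
phi(d1) = 0.3641792221; exp(-qT) = 1.0000000000; exp(-rT) = 0.9831436846
Vega = S * exp(-qT) * phi(d1) * sqrt(T) = 10.0700 * 1.0000000000 * 0.3641792221 * 1.0000000000 = 3.667285

Answer: Vega = 3.667285


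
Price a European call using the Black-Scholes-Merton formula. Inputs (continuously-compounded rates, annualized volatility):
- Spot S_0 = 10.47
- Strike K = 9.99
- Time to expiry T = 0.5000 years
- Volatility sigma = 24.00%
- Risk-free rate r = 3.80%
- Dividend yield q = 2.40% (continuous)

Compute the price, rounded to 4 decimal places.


d1 = (ln(S/K) + (r - q + 0.5*sigma^2) * T) / (sigma * sqrt(T)) = 0.40263504
d2 = d1 - sigma * sqrt(T) = 0.23292941
exp(-rT) = 0.98117936; exp(-qT) = 0.98807171
C = S_0 * exp(-qT) * N(d1) - K * exp(-rT) * N(d2)
N(d1) = 0.65639164; N(d2) = 0.59209189
C = 10.4700 * 0.98807171 * 0.65639164 - 9.9900 * 0.98117936 * 0.59209189 = 0.9868

Answer: Price = 0.9868


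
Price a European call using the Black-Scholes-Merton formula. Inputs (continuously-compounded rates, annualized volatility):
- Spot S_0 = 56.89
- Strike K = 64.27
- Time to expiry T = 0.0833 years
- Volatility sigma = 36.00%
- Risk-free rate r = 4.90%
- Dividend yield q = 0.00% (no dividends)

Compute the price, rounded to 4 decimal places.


Answer: Price = 0.4012

Derivation:
d1 = (ln(S/K) + (r - q + 0.5*sigma^2) * T) / (sigma * sqrt(T)) = -1.08268905
d2 = d1 - sigma * sqrt(T) = -1.18659131
exp(-rT) = 0.99592662; exp(-qT) = 1.00000000
C = S_0 * exp(-qT) * N(d1) - K * exp(-rT) * N(d2)
N(d1) = 0.13947323; N(d2) = 0.11769443
C = 56.8900 * 1.00000000 * 0.13947323 - 64.2700 * 0.99592662 * 0.11769443 = 0.4012
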